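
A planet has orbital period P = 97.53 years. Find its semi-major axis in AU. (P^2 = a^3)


a = P^(2/3) = 97.53^(2/3) = 21.1881

21.1881 AU


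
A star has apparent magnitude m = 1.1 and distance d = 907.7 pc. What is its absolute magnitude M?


M = m - 5*log10(d) + 5 = 1.1 - 5*log10(907.7) + 5 = -8.6897

-8.6897


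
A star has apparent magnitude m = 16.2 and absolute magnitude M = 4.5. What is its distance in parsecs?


d = 10^((m - M + 5)/5) = 10^((16.2 - 4.5 + 5)/5) = 2187.7616

2187.7616 pc


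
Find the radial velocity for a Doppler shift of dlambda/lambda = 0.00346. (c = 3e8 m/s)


v = (dlambda/lambda) * c = 0.00346 * 3e8 = 1.038e+06

1.038e+06 m/s


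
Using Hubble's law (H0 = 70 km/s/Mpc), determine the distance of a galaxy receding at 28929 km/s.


d = v / H0 = 28929 / 70 = 413.2714

413.2714 Mpc


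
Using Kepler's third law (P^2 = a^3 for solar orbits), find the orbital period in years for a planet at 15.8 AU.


P = a^(3/2) = 15.8^1.5 = 62.8038

62.8038 years


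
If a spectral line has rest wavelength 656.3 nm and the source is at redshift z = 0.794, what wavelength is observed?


lam_obs = lam_emit * (1 + z) = 656.3 * (1 + 0.794) = 1177.4022

1177.4022 nm


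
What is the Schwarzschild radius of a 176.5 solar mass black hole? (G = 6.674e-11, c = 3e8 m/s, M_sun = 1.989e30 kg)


M = 176.5 * 1.989e30 kg = 3.510585e+32 kg. rs = 2GM/c^2 = 2 * 6.674e-11 * 3.510585e+32 / (3e8)^2 = 520658.762

520658.762 m


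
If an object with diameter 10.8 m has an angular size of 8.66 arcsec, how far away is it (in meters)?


D = size / theta_rad, theta_rad = 8.66 * pi/(180*3600) = 4.198e-05, D = 257235.5551

257235.5551 m


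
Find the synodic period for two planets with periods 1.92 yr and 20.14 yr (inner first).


1/P_syn = |1/P1 - 1/P2| = |1/1.92 - 1/20.14| => P_syn = 2.1223

2.1223 years


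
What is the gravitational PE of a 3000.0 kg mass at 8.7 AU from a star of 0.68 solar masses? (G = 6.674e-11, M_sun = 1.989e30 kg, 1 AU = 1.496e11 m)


M = 0.68 * 1.989e30 kg = 1.35252e+30 kg; r = 8.7 AU * 1.496e11 m/AU = 1.30152e+12 m. U = -GM*m/r = -(6.674e-11 * 1.35252e+30 * 3000.0) / 1.30152e+12 = -2.081e+11

-2.081e+11 J


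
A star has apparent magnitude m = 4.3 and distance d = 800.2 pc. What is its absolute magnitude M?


M = m - 5*log10(d) + 5 = 4.3 - 5*log10(800.2) + 5 = -5.216

-5.216


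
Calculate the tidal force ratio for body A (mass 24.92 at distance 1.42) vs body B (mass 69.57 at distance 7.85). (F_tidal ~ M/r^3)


Ratio = (M1/r1^3) / (M2/r2^3) = (24.92/1.42^3) / (69.57/7.85^3) = 60.516

60.516


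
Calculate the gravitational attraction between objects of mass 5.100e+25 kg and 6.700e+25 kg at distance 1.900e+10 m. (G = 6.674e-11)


F = G*m1*m2/r^2 = 6.674e-11 * 5.100e+25 * 6.700e+25 / (1.900e+10)^2 = 6.674e-11 * 3.417e+51 / 3.610e+20 = 6.317e+20

6.317e+20 N


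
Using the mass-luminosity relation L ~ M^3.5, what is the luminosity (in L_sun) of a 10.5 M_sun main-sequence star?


L/L_sun = (M/M_sun)^3.5 = 10.5^3.5 = 3751.1337

3751.1337 L_sun


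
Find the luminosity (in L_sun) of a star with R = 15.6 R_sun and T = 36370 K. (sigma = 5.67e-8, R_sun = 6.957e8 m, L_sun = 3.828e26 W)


R = 15.6 * 6.957e8 m = 1.085292e+10 m. L = 4*pi*R^2*sigma*T^4 = 4*pi*(1.085292e+10)^2 * 5.67e-8 * 36370^4 = 1.468450565e+32 W. L/L_sun = 1.468450565e+32 / 3.828e26 = 383607.7755

383607.7755 L_sun


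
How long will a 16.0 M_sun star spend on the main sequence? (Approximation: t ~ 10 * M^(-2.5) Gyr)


t = 10 * M^(-2.5) = 10 * 16.0^(-2.5) = 0.0098

0.0098 Gyr


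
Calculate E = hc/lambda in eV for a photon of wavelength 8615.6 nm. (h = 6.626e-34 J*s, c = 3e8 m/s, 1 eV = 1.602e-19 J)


E = hc/lambda = 6.626e-34 * 3e8 / 8.616e-06 = 2.307e-20 J = 0.144 eV

0.144 eV


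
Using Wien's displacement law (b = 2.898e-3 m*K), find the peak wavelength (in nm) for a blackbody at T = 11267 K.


lam_max = b / T = 2.898e-3 / 11267 = 2.572e-07 m = 257.2113 nm

257.2113 nm


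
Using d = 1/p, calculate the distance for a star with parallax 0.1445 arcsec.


d = 1/p = 1/0.1445 = 6.9204

6.9204 pc


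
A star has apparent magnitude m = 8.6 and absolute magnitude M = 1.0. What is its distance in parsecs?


d = 10^((m - M + 5)/5) = 10^((8.6 - 1.0 + 5)/5) = 331.1311

331.1311 pc


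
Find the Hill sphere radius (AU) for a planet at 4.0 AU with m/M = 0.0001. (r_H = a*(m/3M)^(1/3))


r_H = a * (m/3M)^(1/3) = 4.0 * (0.0001/3)^(1/3) = 0.1287

0.1287 AU


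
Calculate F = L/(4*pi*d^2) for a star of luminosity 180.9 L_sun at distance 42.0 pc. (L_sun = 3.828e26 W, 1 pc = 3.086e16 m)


F = L / (4*pi*d^2) = 6.925e+28 / (4*pi*(1.296e+18)^2) = 3.280e-09

3.280e-09 W/m^2


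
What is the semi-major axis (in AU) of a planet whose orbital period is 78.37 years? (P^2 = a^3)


a = P^(2/3) = 78.37^(2/3) = 18.3133

18.3133 AU


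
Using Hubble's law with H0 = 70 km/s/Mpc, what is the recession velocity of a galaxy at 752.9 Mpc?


v = H0 * d = 70 * 752.9 = 52703.0

52703.0 km/s


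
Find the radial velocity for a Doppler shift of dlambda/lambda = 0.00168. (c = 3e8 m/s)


v = (dlambda/lambda) * c = 0.00168 * 3e8 = 504000.0

504000.0 m/s


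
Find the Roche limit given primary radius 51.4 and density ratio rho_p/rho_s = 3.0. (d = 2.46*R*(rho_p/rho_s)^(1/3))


d_Roche = 2.46 * 51.4 * 3.0^(1/3) = 182.3638

182.3638


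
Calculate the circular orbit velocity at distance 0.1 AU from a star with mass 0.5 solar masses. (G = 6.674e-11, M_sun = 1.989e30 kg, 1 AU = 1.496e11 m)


v = sqrt(GM/r) = sqrt(6.674e-11 * 9.945e+29 / 1.496e+10) = 66608.5068

66608.5068 m/s


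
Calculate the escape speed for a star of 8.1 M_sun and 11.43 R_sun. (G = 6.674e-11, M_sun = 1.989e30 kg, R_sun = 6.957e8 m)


M = 8.1 * 1.989e30 kg = 1.61109e+31 kg; R = 11.43 * 6.957e8 m = 7.951851e+09 m. v_esc = sqrt(2GM/R) = sqrt(2 * 6.674e-11 * 1.61109e+31 / 7.951851e+09) = 520036.5676

520036.5676 m/s


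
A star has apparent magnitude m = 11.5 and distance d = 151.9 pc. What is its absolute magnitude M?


M = m - 5*log10(d) + 5 = 11.5 - 5*log10(151.9) + 5 = 5.5922

5.5922


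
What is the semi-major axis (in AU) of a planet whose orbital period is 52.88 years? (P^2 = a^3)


a = P^(2/3) = 52.88^(2/3) = 14.0884

14.0884 AU


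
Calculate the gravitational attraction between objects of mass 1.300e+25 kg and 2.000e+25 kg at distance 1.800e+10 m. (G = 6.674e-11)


F = G*m1*m2/r^2 = 6.674e-11 * 1.300e+25 * 2.000e+25 / (1.800e+10)^2 = 6.674e-11 * 2.600e+50 / 3.240e+20 = 5.356e+19

5.356e+19 N


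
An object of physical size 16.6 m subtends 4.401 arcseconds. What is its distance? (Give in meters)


D = size / theta_rad, theta_rad = 4.401 * pi/(180*3600) = 2.134e-05, D = 778004.0408

778004.0408 m


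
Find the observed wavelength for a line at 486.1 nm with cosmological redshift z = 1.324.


lam_obs = lam_emit * (1 + z) = 486.1 * (1 + 1.324) = 1129.6964

1129.6964 nm


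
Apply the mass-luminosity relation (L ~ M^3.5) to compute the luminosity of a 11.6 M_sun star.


L/L_sun = (M/M_sun)^3.5 = 11.6^3.5 = 5316.2202

5316.2202 L_sun


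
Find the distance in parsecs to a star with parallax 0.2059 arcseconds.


d = 1/p = 1/0.2059 = 4.8567

4.8567 pc


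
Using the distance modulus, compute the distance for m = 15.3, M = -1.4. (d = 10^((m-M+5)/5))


d = 10^((m - M + 5)/5) = 10^((15.3 - -1.4 + 5)/5) = 21877.6162

21877.6162 pc


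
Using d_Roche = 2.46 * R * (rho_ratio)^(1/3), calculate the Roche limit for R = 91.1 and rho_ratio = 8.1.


d_Roche = 2.46 * 91.1 * 8.1^(1/3) = 450.0718

450.0718


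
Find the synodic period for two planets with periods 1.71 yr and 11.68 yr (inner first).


1/P_syn = |1/P1 - 1/P2| = |1/1.71 - 1/11.68| => P_syn = 2.0033

2.0033 years


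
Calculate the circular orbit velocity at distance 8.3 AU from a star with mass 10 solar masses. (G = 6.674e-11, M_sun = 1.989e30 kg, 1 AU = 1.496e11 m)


v = sqrt(GM/r) = sqrt(6.674e-11 * 1.989e+31 / 1.242e+12) = 32696.83

32696.83 m/s


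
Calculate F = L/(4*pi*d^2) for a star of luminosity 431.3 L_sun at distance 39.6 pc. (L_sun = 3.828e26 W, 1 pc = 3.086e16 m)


F = L / (4*pi*d^2) = 1.651e+29 / (4*pi*(1.222e+18)^2) = 8.798e-09

8.798e-09 W/m^2


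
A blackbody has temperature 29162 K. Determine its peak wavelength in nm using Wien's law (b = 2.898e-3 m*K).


lam_max = b / T = 2.898e-3 / 29162 = 9.938e-08 m = 99.3759 nm

99.3759 nm


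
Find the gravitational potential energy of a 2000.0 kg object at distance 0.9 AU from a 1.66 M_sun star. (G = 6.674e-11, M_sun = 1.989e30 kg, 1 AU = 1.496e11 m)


M = 1.66 * 1.989e30 kg = 3.30174e+30 kg; r = 0.9 AU * 1.496e11 m/AU = 1.3464e+11 m. U = -GM*m/r = -(6.674e-11 * 3.30174e+30 * 2000.0) / 1.3464e+11 = -3.273e+12

-3.273e+12 J


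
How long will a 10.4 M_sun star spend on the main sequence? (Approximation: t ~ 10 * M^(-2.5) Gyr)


t = 10 * M^(-2.5) = 10 * 10.4^(-2.5) = 0.0287

0.0287 Gyr


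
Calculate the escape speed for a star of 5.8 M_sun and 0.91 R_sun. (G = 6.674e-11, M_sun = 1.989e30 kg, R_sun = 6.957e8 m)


M = 5.8 * 1.989e30 kg = 1.15362e+31 kg; R = 0.91 * 6.957e8 m = 6.33087e+08 m. v_esc = sqrt(2GM/R) = sqrt(2 * 6.674e-11 * 1.15362e+31 / 6.33087e+08) = 1.560e+06

1.560e+06 m/s


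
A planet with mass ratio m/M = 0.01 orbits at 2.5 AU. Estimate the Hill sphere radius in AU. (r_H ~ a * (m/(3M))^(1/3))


r_H = a * (m/3M)^(1/3) = 2.5 * (0.01/3)^(1/3) = 0.3735

0.3735 AU


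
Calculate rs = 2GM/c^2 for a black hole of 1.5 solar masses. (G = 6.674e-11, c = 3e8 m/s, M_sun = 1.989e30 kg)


M = 1.5 * 1.989e30 kg = 2.9835e+30 kg. rs = 2GM/c^2 = 2 * 6.674e-11 * 2.9835e+30 / (3e8)^2 = 4424.862

4424.862 m


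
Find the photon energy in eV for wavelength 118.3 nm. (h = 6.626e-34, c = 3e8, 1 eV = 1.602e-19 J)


E = hc/lambda = 6.626e-34 * 3e8 / 1.183e-07 = 1.680e-18 J = 10.4888 eV

10.4888 eV


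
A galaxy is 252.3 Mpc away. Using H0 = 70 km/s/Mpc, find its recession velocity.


v = H0 * d = 70 * 252.3 = 17661.0

17661.0 km/s


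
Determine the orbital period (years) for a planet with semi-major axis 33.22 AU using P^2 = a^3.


P = a^(3/2) = 33.22^1.5 = 191.4694

191.4694 years


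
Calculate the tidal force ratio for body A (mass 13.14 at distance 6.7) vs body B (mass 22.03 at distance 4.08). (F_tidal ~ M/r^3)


Ratio = (M1/r1^3) / (M2/r2^3) = (13.14/6.7^3) / (22.03/4.08^3) = 0.1347

0.1347


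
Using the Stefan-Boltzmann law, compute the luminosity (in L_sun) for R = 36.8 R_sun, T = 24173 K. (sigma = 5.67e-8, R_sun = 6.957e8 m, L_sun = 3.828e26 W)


R = 36.8 * 6.957e8 m = 2.560176e+10 m. L = 4*pi*R^2*sigma*T^4 = 4*pi*(2.560176e+10)^2 * 5.67e-8 * 24173^4 = 1.594611072e+32 W. L/L_sun = 1.594611072e+32 / 3.828e26 = 416565.0658

416565.0658 L_sun


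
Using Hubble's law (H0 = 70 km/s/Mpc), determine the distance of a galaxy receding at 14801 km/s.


d = v / H0 = 14801 / 70 = 211.4429

211.4429 Mpc


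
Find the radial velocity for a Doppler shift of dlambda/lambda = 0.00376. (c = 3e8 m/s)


v = (dlambda/lambda) * c = 0.00376 * 3e8 = 1.128e+06

1.128e+06 m/s


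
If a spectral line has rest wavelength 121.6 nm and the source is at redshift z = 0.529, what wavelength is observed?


lam_obs = lam_emit * (1 + z) = 121.6 * (1 + 0.529) = 185.9264

185.9264 nm


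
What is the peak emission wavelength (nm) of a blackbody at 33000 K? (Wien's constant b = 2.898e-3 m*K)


lam_max = b / T = 2.898e-3 / 33000 = 8.782e-08 m = 87.8182 nm

87.8182 nm


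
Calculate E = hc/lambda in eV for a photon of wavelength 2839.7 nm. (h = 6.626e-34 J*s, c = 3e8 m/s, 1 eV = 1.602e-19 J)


E = hc/lambda = 6.626e-34 * 3e8 / 2.840e-06 = 7.000e-20 J = 0.437 eV

0.437 eV


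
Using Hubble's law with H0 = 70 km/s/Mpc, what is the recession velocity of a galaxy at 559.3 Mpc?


v = H0 * d = 70 * 559.3 = 39151.0

39151.0 km/s


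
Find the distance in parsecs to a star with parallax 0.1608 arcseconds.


d = 1/p = 1/0.1608 = 6.2189

6.2189 pc


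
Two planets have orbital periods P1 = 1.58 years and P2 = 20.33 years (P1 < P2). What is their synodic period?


1/P_syn = |1/P1 - 1/P2| = |1/1.58 - 1/20.33| => P_syn = 1.7131

1.7131 years


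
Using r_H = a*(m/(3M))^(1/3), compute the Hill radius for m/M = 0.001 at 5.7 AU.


r_H = a * (m/3M)^(1/3) = 5.7 * (0.001/3)^(1/3) = 0.3952

0.3952 AU


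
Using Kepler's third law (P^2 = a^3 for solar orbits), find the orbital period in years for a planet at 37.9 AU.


P = a^(3/2) = 37.9^1.5 = 233.3237

233.3237 years


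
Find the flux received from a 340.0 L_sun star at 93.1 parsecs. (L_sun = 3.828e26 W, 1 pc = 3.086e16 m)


F = L / (4*pi*d^2) = 1.302e+29 / (4*pi*(2.873e+18)^2) = 1.255e-09

1.255e-09 W/m^2


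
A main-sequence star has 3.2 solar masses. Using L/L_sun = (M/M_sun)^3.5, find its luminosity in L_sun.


L/L_sun = (M/M_sun)^3.5 = 3.2^3.5 = 58.6172

58.6172 L_sun


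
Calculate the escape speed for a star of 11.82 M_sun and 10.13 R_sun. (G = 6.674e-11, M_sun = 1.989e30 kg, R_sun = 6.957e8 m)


M = 11.82 * 1.989e30 kg = 2.350998e+31 kg; R = 10.13 * 6.957e8 m = 7.047441e+09 m. v_esc = sqrt(2GM/R) = sqrt(2 * 6.674e-11 * 2.350998e+31 / 7.047441e+09) = 667295.9738

667295.9738 m/s


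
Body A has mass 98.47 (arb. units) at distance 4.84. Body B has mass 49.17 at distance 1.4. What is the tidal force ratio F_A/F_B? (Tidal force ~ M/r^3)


Ratio = (M1/r1^3) / (M2/r2^3) = (98.47/4.84^3) / (49.17/1.4^3) = 0.0485

0.0485


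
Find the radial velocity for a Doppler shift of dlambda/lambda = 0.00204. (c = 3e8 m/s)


v = (dlambda/lambda) * c = 0.00204 * 3e8 = 612000.0

612000.0 m/s


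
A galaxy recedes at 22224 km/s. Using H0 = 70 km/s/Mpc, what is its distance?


d = v / H0 = 22224 / 70 = 317.4857

317.4857 Mpc


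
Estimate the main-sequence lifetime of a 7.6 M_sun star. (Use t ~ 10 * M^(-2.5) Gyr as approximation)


t = 10 * M^(-2.5) = 10 * 7.6^(-2.5) = 0.0628

0.0628 Gyr


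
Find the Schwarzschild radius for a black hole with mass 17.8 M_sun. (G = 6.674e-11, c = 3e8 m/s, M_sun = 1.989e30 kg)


M = 17.8 * 1.989e30 kg = 3.54042e+31 kg. rs = 2GM/c^2 = 2 * 6.674e-11 * 3.54042e+31 / (3e8)^2 = 52508.3624

52508.3624 m


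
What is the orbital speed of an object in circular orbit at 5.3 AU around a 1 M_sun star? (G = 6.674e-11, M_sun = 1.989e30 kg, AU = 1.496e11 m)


v = sqrt(GM/r) = sqrt(6.674e-11 * 1.989e+30 / 7.929e+11) = 12939.1802

12939.1802 m/s


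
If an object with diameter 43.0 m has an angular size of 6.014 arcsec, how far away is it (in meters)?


D = size / theta_rad, theta_rad = 6.014 * pi/(180*3600) = 2.916e-05, D = 1.475e+06

1.475e+06 m


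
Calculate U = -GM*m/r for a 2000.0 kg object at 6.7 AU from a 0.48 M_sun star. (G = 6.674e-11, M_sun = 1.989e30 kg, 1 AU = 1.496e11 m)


M = 0.48 * 1.989e30 kg = 9.5472e+29 kg; r = 6.7 AU * 1.496e11 m/AU = 1.00232e+12 m. U = -GM*m/r = -(6.674e-11 * 9.5472e+29 * 2000.0) / 1.00232e+12 = -1.271e+11

-1.271e+11 J


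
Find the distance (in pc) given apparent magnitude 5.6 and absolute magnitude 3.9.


d = 10^((m - M + 5)/5) = 10^((5.6 - 3.9 + 5)/5) = 21.8776

21.8776 pc


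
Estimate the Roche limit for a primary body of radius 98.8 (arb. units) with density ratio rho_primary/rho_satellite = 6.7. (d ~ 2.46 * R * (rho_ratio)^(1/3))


d_Roche = 2.46 * 98.8 * 6.7^(1/3) = 458.195

458.195


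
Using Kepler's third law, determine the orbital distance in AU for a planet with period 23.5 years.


a = P^(2/3) = 23.5^(2/3) = 8.2044

8.2044 AU


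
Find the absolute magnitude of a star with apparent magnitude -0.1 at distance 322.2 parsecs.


M = m - 5*log10(d) + 5 = -0.1 - 5*log10(322.2) + 5 = -7.6406

-7.6406


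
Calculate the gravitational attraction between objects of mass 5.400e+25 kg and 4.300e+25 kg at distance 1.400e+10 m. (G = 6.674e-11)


F = G*m1*m2/r^2 = 6.674e-11 * 5.400e+25 * 4.300e+25 / (1.400e+10)^2 = 6.674e-11 * 2.322e+51 / 1.960e+20 = 7.907e+20

7.907e+20 N


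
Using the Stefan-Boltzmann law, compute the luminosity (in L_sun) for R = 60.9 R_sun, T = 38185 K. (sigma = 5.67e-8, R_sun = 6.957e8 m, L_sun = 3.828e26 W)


R = 60.9 * 6.957e8 m = 4.236813e+10 m. L = 4*pi*R^2*sigma*T^4 = 4*pi*(4.236813e+10)^2 * 5.67e-8 * 38185^4 = 2.719209662e+33 W. L/L_sun = 2.719209662e+33 / 3.828e26 = 7.103e+06

7.103e+06 L_sun


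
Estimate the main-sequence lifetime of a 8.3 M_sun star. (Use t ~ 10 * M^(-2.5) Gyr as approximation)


t = 10 * M^(-2.5) = 10 * 8.3^(-2.5) = 0.0504

0.0504 Gyr


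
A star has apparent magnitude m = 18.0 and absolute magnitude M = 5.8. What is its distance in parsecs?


d = 10^((m - M + 5)/5) = 10^((18.0 - 5.8 + 5)/5) = 2754.2287

2754.2287 pc


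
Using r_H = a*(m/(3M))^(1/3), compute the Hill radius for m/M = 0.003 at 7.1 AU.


r_H = a * (m/3M)^(1/3) = 7.1 * (0.003/3)^(1/3) = 0.71

0.71 AU


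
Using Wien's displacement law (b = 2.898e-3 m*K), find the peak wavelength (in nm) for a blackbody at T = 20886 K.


lam_max = b / T = 2.898e-3 / 20886 = 1.388e-07 m = 138.7532 nm

138.7532 nm


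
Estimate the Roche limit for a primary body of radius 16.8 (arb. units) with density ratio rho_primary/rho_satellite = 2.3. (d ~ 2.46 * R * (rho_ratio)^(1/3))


d_Roche = 2.46 * 16.8 * 2.3^(1/3) = 54.5532

54.5532


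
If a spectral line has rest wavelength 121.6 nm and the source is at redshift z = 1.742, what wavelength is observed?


lam_obs = lam_emit * (1 + z) = 121.6 * (1 + 1.742) = 333.4272

333.4272 nm


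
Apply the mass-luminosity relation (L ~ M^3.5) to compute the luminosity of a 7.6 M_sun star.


L/L_sun = (M/M_sun)^3.5 = 7.6^3.5 = 1210.1733

1210.1733 L_sun


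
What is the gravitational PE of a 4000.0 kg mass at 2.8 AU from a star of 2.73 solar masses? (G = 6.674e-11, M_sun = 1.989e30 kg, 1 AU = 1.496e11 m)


M = 2.73 * 1.989e30 kg = 5.42997e+30 kg; r = 2.8 AU * 1.496e11 m/AU = 4.1888e+11 m. U = -GM*m/r = -(6.674e-11 * 5.42997e+30 * 4000.0) / 4.1888e+11 = -3.461e+12

-3.461e+12 J


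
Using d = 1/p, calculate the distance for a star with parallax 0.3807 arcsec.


d = 1/p = 1/0.3807 = 2.6267

2.6267 pc


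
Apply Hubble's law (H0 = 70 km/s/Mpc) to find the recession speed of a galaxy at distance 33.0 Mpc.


v = H0 * d = 70 * 33.0 = 2310.0

2310.0 km/s


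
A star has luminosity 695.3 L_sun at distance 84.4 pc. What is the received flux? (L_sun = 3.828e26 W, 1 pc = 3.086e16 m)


F = L / (4*pi*d^2) = 2.662e+29 / (4*pi*(2.605e+18)^2) = 3.122e-09

3.122e-09 W/m^2


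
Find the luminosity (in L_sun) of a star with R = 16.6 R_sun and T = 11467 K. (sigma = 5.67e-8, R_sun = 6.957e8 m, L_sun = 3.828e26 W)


R = 16.6 * 6.957e8 m = 1.154862e+10 m. L = 4*pi*R^2*sigma*T^4 = 4*pi*(1.154862e+10)^2 * 5.67e-8 * 11467^4 = 1.643055962e+30 W. L/L_sun = 1.643055962e+30 / 3.828e26 = 4292.2047

4292.2047 L_sun


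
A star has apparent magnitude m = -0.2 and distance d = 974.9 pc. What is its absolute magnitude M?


M = m - 5*log10(d) + 5 = -0.2 - 5*log10(974.9) + 5 = -10.1448

-10.1448


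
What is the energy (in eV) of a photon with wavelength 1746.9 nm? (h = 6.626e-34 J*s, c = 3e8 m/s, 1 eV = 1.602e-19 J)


E = hc/lambda = 6.626e-34 * 3e8 / 1.747e-06 = 1.138e-19 J = 0.7103 eV

0.7103 eV


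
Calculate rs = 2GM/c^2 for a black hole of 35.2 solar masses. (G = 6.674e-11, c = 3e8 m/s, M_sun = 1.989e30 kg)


M = 35.2 * 1.989e30 kg = 7.00128e+31 kg. rs = 2GM/c^2 = 2 * 6.674e-11 * 7.00128e+31 / (3e8)^2 = 103836.7616

103836.7616 m


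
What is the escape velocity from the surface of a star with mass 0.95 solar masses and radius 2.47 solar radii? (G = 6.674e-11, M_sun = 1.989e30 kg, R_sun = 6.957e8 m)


M = 0.95 * 1.989e30 kg = 1.88955e+30 kg; R = 2.47 * 6.957e8 m = 1.718379e+09 m. v_esc = sqrt(2GM/R) = sqrt(2 * 6.674e-11 * 1.88955e+30 / 1.718379e+09) = 383113.8168

383113.8168 m/s


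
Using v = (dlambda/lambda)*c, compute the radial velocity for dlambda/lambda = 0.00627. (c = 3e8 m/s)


v = (dlambda/lambda) * c = 0.00627 * 3e8 = 1.881e+06

1.881e+06 m/s


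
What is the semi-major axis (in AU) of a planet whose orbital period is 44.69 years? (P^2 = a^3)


a = P^(2/3) = 44.69^(2/3) = 12.5933

12.5933 AU


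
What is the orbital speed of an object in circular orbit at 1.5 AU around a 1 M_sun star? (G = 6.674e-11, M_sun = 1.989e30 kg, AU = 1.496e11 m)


v = sqrt(GM/r) = sqrt(6.674e-11 * 1.989e+30 / 2.244e+11) = 24321.9878

24321.9878 m/s


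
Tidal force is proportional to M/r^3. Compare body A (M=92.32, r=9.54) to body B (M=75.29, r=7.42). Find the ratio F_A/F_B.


Ratio = (M1/r1^3) / (M2/r2^3) = (92.32/9.54^3) / (75.29/7.42^3) = 0.5769

0.5769


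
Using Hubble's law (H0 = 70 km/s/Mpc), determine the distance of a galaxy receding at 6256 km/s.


d = v / H0 = 6256 / 70 = 89.3714

89.3714 Mpc


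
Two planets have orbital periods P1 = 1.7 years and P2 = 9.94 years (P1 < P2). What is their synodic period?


1/P_syn = |1/P1 - 1/P2| = |1/1.7 - 1/9.94| => P_syn = 2.0507

2.0507 years


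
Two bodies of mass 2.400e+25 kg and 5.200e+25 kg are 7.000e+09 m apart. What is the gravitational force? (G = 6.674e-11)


F = G*m1*m2/r^2 = 6.674e-11 * 2.400e+25 * 5.200e+25 / (7.000e+09)^2 = 6.674e-11 * 1.248e+51 / 4.900e+19 = 1.700e+21

1.700e+21 N


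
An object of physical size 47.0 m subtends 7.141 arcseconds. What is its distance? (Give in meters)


D = size / theta_rad, theta_rad = 7.141 * pi/(180*3600) = 3.462e-05, D = 1.358e+06

1.358e+06 m


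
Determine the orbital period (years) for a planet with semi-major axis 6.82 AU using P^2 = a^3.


P = a^(3/2) = 6.82^1.5 = 17.8105

17.8105 years


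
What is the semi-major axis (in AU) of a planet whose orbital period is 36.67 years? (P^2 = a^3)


a = P^(2/3) = 36.67^(2/3) = 11.0376

11.0376 AU


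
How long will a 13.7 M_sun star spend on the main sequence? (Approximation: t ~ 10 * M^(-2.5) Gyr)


t = 10 * M^(-2.5) = 10 * 13.7^(-2.5) = 0.0144

0.0144 Gyr


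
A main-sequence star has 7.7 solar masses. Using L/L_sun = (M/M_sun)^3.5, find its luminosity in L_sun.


L/L_sun = (M/M_sun)^3.5 = 7.7^3.5 = 1266.8277

1266.8277 L_sun


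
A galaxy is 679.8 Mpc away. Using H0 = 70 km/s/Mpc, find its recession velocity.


v = H0 * d = 70 * 679.8 = 47586.0

47586.0 km/s


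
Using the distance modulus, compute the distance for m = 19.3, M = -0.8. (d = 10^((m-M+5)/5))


d = 10^((m - M + 5)/5) = 10^((19.3 - -0.8 + 5)/5) = 104712.8548

104712.8548 pc


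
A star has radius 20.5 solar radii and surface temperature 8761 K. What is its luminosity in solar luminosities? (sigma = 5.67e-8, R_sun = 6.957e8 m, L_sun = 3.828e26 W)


R = 20.5 * 6.957e8 m = 1.426185e+10 m. L = 4*pi*R^2*sigma*T^4 = 4*pi*(1.426185e+10)^2 * 5.67e-8 * 8761^4 = 8.538063355e+29 W. L/L_sun = 8.538063355e+29 / 3.828e26 = 2230.4241

2230.4241 L_sun


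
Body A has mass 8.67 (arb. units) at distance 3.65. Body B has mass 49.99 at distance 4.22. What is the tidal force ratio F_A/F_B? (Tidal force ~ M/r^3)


Ratio = (M1/r1^3) / (M2/r2^3) = (8.67/3.65^3) / (49.99/4.22^3) = 0.268

0.268


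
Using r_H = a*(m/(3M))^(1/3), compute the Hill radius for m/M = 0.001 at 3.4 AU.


r_H = a * (m/3M)^(1/3) = 3.4 * (0.001/3)^(1/3) = 0.2357

0.2357 AU


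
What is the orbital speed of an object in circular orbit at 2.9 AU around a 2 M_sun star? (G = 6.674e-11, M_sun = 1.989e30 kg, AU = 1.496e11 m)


v = sqrt(GM/r) = sqrt(6.674e-11 * 3.978e+30 / 4.338e+11) = 24737.7784

24737.7784 m/s


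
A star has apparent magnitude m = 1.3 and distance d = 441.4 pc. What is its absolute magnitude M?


M = m - 5*log10(d) + 5 = 1.3 - 5*log10(441.4) + 5 = -6.9242

-6.9242


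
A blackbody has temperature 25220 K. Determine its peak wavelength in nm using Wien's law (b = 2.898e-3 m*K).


lam_max = b / T = 2.898e-3 / 25220 = 1.149e-07 m = 114.9088 nm

114.9088 nm


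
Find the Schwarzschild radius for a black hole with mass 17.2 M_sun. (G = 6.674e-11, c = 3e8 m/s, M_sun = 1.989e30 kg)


M = 17.2 * 1.989e30 kg = 3.42108e+31 kg. rs = 2GM/c^2 = 2 * 6.674e-11 * 3.42108e+31 / (3e8)^2 = 50738.4176

50738.4176 m


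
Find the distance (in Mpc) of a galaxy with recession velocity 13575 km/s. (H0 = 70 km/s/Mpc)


d = v / H0 = 13575 / 70 = 193.9286

193.9286 Mpc


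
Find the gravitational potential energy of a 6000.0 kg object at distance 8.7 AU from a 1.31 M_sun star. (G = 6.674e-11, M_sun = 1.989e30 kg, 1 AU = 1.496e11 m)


M = 1.31 * 1.989e30 kg = 2.60559e+30 kg; r = 8.7 AU * 1.496e11 m/AU = 1.30152e+12 m. U = -GM*m/r = -(6.674e-11 * 2.60559e+30 * 6000.0) / 1.30152e+12 = -8.017e+11

-8.017e+11 J


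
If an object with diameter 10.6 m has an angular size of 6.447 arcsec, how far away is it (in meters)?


D = size / theta_rad, theta_rad = 6.447 * pi/(180*3600) = 3.126e-05, D = 339135.5586

339135.5586 m


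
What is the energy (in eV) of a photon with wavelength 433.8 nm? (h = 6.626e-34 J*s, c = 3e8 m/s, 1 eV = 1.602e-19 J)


E = hc/lambda = 6.626e-34 * 3e8 / 4.338e-07 = 4.582e-19 J = 2.8604 eV

2.8604 eV


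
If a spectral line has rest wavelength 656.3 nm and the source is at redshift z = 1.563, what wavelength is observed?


lam_obs = lam_emit * (1 + z) = 656.3 * (1 + 1.563) = 1682.0969

1682.0969 nm


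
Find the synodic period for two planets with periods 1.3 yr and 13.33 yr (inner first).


1/P_syn = |1/P1 - 1/P2| = |1/1.3 - 1/13.33| => P_syn = 1.4405

1.4405 years


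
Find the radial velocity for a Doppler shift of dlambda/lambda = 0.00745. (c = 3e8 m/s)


v = (dlambda/lambda) * c = 0.00745 * 3e8 = 2.235e+06

2.235e+06 m/s


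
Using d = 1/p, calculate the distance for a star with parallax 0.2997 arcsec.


d = 1/p = 1/0.2997 = 3.3367

3.3367 pc


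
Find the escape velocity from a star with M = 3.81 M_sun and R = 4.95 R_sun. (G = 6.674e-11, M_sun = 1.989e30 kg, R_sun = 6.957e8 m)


M = 3.81 * 1.989e30 kg = 7.57809e+30 kg; R = 4.95 * 6.957e8 m = 3.443715e+09 m. v_esc = sqrt(2GM/R) = sqrt(2 * 6.674e-11 * 7.57809e+30 / 3.443715e+09) = 541968.9141

541968.9141 m/s


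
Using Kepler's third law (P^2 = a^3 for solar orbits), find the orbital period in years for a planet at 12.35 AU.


P = a^(3/2) = 12.35^1.5 = 43.4011

43.4011 years


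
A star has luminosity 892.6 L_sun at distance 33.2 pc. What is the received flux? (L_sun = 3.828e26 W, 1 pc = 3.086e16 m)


F = L / (4*pi*d^2) = 3.417e+29 / (4*pi*(1.025e+18)^2) = 2.590e-08

2.590e-08 W/m^2


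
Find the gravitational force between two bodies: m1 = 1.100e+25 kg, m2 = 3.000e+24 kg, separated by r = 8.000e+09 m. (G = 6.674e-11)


F = G*m1*m2/r^2 = 6.674e-11 * 1.100e+25 * 3.000e+24 / (8.000e+09)^2 = 6.674e-11 * 3.300e+49 / 6.400e+19 = 3.441e+19

3.441e+19 N


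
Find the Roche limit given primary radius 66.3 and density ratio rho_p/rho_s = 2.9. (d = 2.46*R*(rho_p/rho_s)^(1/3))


d_Roche = 2.46 * 66.3 * 2.9^(1/3) = 232.5848

232.5848


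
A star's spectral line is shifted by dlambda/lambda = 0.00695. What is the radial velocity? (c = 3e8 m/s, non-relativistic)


v = (dlambda/lambda) * c = 0.00695 * 3e8 = 2.085e+06

2.085e+06 m/s


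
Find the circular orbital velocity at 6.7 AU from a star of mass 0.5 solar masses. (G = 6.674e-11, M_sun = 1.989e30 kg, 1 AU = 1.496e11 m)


v = sqrt(GM/r) = sqrt(6.674e-11 * 9.945e+29 / 1.002e+12) = 8137.5243

8137.5243 m/s


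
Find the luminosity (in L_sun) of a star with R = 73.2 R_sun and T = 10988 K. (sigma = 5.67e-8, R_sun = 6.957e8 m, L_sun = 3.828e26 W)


R = 73.2 * 6.957e8 m = 5.092524e+10 m. L = 4*pi*R^2*sigma*T^4 = 4*pi*(5.092524e+10)^2 * 5.67e-8 * 10988^4 = 2.693603668e+31 W. L/L_sun = 2.693603668e+31 / 3.828e26 = 70365.822

70365.822 L_sun


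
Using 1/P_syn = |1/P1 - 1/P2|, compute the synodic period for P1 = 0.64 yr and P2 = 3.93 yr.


1/P_syn = |1/P1 - 1/P2| = |1/0.64 - 1/3.93| => P_syn = 0.7645

0.7645 years


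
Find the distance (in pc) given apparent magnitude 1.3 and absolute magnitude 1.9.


d = 10^((m - M + 5)/5) = 10^((1.3 - 1.9 + 5)/5) = 7.5858

7.5858 pc


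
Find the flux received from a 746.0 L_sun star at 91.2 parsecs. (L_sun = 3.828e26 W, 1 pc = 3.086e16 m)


F = L / (4*pi*d^2) = 2.856e+29 / (4*pi*(2.814e+18)^2) = 2.869e-09

2.869e-09 W/m^2


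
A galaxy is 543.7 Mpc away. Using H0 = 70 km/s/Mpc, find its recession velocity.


v = H0 * d = 70 * 543.7 = 38059.0

38059.0 km/s


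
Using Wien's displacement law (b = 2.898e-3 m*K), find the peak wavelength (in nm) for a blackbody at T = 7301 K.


lam_max = b / T = 2.898e-3 / 7301 = 3.969e-07 m = 396.9319 nm

396.9319 nm


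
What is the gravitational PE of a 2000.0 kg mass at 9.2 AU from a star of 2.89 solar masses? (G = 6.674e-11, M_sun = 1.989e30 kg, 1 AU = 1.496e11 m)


M = 2.89 * 1.989e30 kg = 5.74821e+30 kg; r = 9.2 AU * 1.496e11 m/AU = 1.37632e+12 m. U = -GM*m/r = -(6.674e-11 * 5.74821e+30 * 2000.0) / 1.37632e+12 = -5.575e+11

-5.575e+11 J


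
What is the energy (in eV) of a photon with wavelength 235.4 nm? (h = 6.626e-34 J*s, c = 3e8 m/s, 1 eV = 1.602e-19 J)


E = hc/lambda = 6.626e-34 * 3e8 / 2.354e-07 = 8.444e-19 J = 5.2711 eV

5.2711 eV


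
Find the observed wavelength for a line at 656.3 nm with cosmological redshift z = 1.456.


lam_obs = lam_emit * (1 + z) = 656.3 * (1 + 1.456) = 1611.8728

1611.8728 nm


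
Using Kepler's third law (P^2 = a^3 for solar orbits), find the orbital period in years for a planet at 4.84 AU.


P = a^(3/2) = 4.84^1.5 = 10.648

10.648 years


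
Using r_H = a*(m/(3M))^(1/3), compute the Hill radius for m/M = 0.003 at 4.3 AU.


r_H = a * (m/3M)^(1/3) = 4.3 * (0.003/3)^(1/3) = 0.43

0.43 AU


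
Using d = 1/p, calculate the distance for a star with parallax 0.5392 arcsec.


d = 1/p = 1/0.5392 = 1.8546

1.8546 pc


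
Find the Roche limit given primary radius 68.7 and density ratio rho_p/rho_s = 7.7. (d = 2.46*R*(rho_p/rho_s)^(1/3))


d_Roche = 2.46 * 68.7 * 7.7^(1/3) = 333.725

333.725


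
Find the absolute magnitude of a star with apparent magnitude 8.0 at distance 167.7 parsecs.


M = m - 5*log10(d) + 5 = 8.0 - 5*log10(167.7) + 5 = 1.8773

1.8773


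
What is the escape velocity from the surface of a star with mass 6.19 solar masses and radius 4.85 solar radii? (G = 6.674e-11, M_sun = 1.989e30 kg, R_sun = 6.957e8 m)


M = 6.19 * 1.989e30 kg = 1.231191e+31 kg; R = 4.85 * 6.957e8 m = 3.374145e+09 m. v_esc = sqrt(2GM/R) = sqrt(2 * 6.674e-11 * 1.231191e+31 / 3.374145e+09) = 697893.1636

697893.1636 m/s


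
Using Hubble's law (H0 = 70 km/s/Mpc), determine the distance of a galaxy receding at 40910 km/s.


d = v / H0 = 40910 / 70 = 584.4286

584.4286 Mpc


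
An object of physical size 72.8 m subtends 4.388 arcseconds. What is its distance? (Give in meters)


D = size / theta_rad, theta_rad = 4.388 * pi/(180*3600) = 2.127e-05, D = 3.422e+06

3.422e+06 m


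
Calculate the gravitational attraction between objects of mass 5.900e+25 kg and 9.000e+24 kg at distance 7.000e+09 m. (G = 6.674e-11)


F = G*m1*m2/r^2 = 6.674e-11 * 5.900e+25 * 9.000e+24 / (7.000e+09)^2 = 6.674e-11 * 5.310e+50 / 4.900e+19 = 7.232e+20

7.232e+20 N


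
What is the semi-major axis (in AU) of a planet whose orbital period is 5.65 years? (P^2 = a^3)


a = P^(2/3) = 5.65^(2/3) = 3.1722

3.1722 AU


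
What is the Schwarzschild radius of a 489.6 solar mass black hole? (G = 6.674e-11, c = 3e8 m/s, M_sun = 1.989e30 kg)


M = 489.6 * 1.989e30 kg = 9.738144e+32 kg. rs = 2GM/c^2 = 2 * 6.674e-11 * 9.738144e+32 / (3e8)^2 = 1.444e+06

1.444e+06 m


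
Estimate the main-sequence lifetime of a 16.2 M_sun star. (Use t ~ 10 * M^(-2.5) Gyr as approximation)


t = 10 * M^(-2.5) = 10 * 16.2^(-2.5) = 0.0095

0.0095 Gyr


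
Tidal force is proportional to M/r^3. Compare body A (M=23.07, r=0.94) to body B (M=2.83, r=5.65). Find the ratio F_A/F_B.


Ratio = (M1/r1^3) / (M2/r2^3) = (23.07/0.94^3) / (2.83/5.65^3) = 1770.2025

1770.2025


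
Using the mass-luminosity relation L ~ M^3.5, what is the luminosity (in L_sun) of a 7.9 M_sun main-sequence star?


L/L_sun = (M/M_sun)^3.5 = 7.9^3.5 = 1385.7817

1385.7817 L_sun


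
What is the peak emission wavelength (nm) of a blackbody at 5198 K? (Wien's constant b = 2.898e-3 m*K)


lam_max = b / T = 2.898e-3 / 5198 = 5.575e-07 m = 557.5221 nm

557.5221 nm


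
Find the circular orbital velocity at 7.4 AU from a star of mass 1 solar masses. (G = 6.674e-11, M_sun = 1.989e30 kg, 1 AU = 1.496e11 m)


v = sqrt(GM/r) = sqrt(6.674e-11 * 1.989e+30 / 1.107e+12) = 10950.3711

10950.3711 m/s


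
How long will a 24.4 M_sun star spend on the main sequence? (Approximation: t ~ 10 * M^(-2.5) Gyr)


t = 10 * M^(-2.5) = 10 * 24.4^(-2.5) = 0.0034

0.0034 Gyr


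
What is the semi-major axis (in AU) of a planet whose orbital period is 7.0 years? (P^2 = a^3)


a = P^(2/3) = 7.0^(2/3) = 3.6593

3.6593 AU


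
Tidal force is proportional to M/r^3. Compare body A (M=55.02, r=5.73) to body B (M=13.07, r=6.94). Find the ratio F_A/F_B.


Ratio = (M1/r1^3) / (M2/r2^3) = (55.02/5.73^3) / (13.07/6.94^3) = 7.4793

7.4793


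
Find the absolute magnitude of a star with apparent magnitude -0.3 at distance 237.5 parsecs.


M = m - 5*log10(d) + 5 = -0.3 - 5*log10(237.5) + 5 = -7.1783

-7.1783


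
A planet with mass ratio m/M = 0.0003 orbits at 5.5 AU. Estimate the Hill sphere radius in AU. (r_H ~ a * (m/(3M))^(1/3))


r_H = a * (m/3M)^(1/3) = 5.5 * (0.0003/3)^(1/3) = 0.2553

0.2553 AU


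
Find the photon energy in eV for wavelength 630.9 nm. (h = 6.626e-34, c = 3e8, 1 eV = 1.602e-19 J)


E = hc/lambda = 6.626e-34 * 3e8 / 6.309e-07 = 3.151e-19 J = 1.9668 eV

1.9668 eV


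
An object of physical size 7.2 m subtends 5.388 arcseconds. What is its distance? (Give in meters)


D = size / theta_rad, theta_rad = 5.388 * pi/(180*3600) = 2.612e-05, D = 275632.2578

275632.2578 m


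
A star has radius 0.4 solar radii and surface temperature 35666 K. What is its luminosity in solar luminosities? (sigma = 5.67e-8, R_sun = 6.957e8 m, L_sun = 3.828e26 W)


R = 0.4 * 6.957e8 m = 2.7828e+08 m. L = 4*pi*R^2*sigma*T^4 = 4*pi*(2.7828e+08)^2 * 5.67e-8 * 35666^4 = 8.928418388e+28 W. L/L_sun = 8.928418388e+28 / 3.828e26 = 233.2398

233.2398 L_sun


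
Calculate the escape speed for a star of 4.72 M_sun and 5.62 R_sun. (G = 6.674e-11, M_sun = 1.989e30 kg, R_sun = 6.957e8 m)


M = 4.72 * 1.989e30 kg = 9.38808e+30 kg; R = 5.62 * 6.957e8 m = 3.909834e+09 m. v_esc = sqrt(2GM/R) = sqrt(2 * 6.674e-11 * 9.38808e+30 / 3.909834e+09) = 566131.5135

566131.5135 m/s


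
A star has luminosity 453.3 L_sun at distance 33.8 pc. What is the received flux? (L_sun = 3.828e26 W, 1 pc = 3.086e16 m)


F = L / (4*pi*d^2) = 1.735e+29 / (4*pi*(1.043e+18)^2) = 1.269e-08

1.269e-08 W/m^2


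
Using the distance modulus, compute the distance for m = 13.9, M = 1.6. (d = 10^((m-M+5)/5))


d = 10^((m - M + 5)/5) = 10^((13.9 - 1.6 + 5)/5) = 2884.0315

2884.0315 pc


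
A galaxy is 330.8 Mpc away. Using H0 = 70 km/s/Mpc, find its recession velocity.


v = H0 * d = 70 * 330.8 = 23156.0

23156.0 km/s


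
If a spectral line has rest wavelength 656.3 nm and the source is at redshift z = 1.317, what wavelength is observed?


lam_obs = lam_emit * (1 + z) = 656.3 * (1 + 1.317) = 1520.6471

1520.6471 nm


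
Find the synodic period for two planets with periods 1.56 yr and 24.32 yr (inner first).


1/P_syn = |1/P1 - 1/P2| = |1/1.56 - 1/24.32| => P_syn = 1.6669

1.6669 years


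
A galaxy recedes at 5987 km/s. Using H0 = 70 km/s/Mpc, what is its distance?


d = v / H0 = 5987 / 70 = 85.5286

85.5286 Mpc


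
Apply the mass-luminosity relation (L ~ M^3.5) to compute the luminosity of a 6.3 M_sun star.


L/L_sun = (M/M_sun)^3.5 = 6.3^3.5 = 627.613

627.613 L_sun


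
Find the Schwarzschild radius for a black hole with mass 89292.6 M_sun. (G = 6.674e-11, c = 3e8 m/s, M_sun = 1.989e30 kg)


M = 89292.6 * 1.989e30 kg = 1.776029814e+35 kg. rs = 2GM/c^2 = 2 * 6.674e-11 * 1.776029814e+35 / (3e8)^2 = 2.634e+08

2.634e+08 m


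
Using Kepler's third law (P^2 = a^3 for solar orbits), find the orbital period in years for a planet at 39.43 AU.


P = a^(3/2) = 39.43^1.5 = 247.594

247.594 years


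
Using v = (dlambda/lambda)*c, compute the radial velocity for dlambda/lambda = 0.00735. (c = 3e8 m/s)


v = (dlambda/lambda) * c = 0.00735 * 3e8 = 2.205e+06

2.205e+06 m/s


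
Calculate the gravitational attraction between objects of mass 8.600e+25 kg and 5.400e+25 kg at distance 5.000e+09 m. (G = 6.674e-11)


F = G*m1*m2/r^2 = 6.674e-11 * 8.600e+25 * 5.400e+25 / (5.000e+09)^2 = 6.674e-11 * 4.644e+51 / 2.500e+19 = 1.240e+22

1.240e+22 N


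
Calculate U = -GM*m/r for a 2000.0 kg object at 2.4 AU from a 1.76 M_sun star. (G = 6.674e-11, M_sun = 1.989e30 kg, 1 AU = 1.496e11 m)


M = 1.76 * 1.989e30 kg = 3.50064e+30 kg; r = 2.4 AU * 1.496e11 m/AU = 3.5904e+11 m. U = -GM*m/r = -(6.674e-11 * 3.50064e+30 * 2000.0) / 3.5904e+11 = -1.301e+12

-1.301e+12 J


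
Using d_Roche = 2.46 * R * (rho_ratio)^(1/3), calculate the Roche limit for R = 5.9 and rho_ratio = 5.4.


d_Roche = 2.46 * 5.9 * 5.4^(1/3) = 25.4635

25.4635


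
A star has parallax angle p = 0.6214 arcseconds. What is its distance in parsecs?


d = 1/p = 1/0.6214 = 1.6093

1.6093 pc


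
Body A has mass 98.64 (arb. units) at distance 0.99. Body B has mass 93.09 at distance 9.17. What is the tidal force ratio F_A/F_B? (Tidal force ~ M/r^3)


Ratio = (M1/r1^3) / (M2/r2^3) = (98.64/0.99^3) / (93.09/9.17^3) = 842.0783

842.0783


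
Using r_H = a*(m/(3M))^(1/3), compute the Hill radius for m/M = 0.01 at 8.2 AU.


r_H = a * (m/3M)^(1/3) = 8.2 * (0.01/3)^(1/3) = 1.2249

1.2249 AU


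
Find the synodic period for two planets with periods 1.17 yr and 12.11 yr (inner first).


1/P_syn = |1/P1 - 1/P2| = |1/1.17 - 1/12.11| => P_syn = 1.2951

1.2951 years


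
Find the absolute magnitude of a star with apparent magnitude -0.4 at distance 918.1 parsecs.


M = m - 5*log10(d) + 5 = -0.4 - 5*log10(918.1) + 5 = -10.2144

-10.2144


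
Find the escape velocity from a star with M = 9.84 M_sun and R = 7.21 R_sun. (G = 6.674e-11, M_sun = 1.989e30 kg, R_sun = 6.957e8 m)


M = 9.84 * 1.989e30 kg = 1.957176e+31 kg; R = 7.21 * 6.957e8 m = 5.015997e+09 m. v_esc = sqrt(2GM/R) = sqrt(2 * 6.674e-11 * 1.957176e+31 / 5.015997e+09) = 721679.5612

721679.5612 m/s


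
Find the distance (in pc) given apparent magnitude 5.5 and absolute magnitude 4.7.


d = 10^((m - M + 5)/5) = 10^((5.5 - 4.7 + 5)/5) = 14.4544

14.4544 pc


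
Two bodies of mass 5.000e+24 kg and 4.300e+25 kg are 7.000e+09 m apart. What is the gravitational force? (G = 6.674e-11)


F = G*m1*m2/r^2 = 6.674e-11 * 5.000e+24 * 4.300e+25 / (7.000e+09)^2 = 6.674e-11 * 2.150e+50 / 4.900e+19 = 2.928e+20

2.928e+20 N


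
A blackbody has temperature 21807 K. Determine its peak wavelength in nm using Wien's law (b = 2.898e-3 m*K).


lam_max = b / T = 2.898e-3 / 21807 = 1.329e-07 m = 132.8931 nm

132.8931 nm


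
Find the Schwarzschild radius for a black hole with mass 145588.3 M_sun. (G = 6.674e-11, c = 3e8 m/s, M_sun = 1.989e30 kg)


M = 145588.3 * 1.989e30 kg = 2.895751287e+35 kg. rs = 2GM/c^2 = 2 * 6.674e-11 * 2.895751287e+35 / (3e8)^2 = 4.295e+08

4.295e+08 m


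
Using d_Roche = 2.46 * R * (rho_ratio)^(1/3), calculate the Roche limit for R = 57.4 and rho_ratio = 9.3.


d_Roche = 2.46 * 57.4 * 9.3^(1/3) = 296.9441

296.9441


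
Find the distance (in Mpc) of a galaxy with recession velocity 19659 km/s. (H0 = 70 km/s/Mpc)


d = v / H0 = 19659 / 70 = 280.8429

280.8429 Mpc
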